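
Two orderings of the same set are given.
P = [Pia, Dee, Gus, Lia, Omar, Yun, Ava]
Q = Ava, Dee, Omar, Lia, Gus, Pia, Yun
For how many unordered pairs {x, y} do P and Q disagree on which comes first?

13

Assign each item its position (1..7) in the first ordering, then rewrite the second ordering as that position sequence:
positions: Pia→1, Dee→2, Gus→3, Lia→4, Omar→5, Yun→6, Ava→7
second ordering as positions: [7, 2, 5, 4, 3, 1, 6]
Discordant pairs = inversions in this position sequence.
7: 2, 5, 4, 3, 1, 6 → 6
2: 1 → 1
5: 4, 3, 1 → 3
4: 3, 1 → 2
3: 1 → 1
1: 0
6: 0
Total: 6 + 1 + 3 + 2 + 1 + 0 + 0 = 13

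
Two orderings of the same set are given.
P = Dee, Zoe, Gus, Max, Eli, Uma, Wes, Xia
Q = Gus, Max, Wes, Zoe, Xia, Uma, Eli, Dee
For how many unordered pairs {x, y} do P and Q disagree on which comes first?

Assign each item its position (1..8) in the first ordering, then rewrite the second ordering as that position sequence:
positions: Dee→1, Zoe→2, Gus→3, Max→4, Eli→5, Uma→6, Wes→7, Xia→8
second ordering as positions: [3, 4, 7, 2, 8, 6, 5, 1]
Discordant pairs = inversions in this position sequence.
3: 2, 1 → 2
4: 2, 1 → 2
7: 2, 6, 5, 1 → 4
2: 1 → 1
8: 6, 5, 1 → 3
6: 5, 1 → 2
5: 1 → 1
1: 0
Total: 2 + 2 + 4 + 1 + 3 + 2 + 1 + 0 = 15

Disagreeing pairs: 15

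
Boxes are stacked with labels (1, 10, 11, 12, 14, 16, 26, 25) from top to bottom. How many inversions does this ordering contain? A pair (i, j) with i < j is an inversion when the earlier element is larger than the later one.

1

Sweep left to right; for each value list the smaller values that follow it:
1 → none → 0
10 → none → 0
11 → none → 0
12 → none → 0
14 → none → 0
16 → none → 0
26 → 25 → 1
25 → none → 0
Sum: 0 + 0 + 0 + 0 + 0 + 0 + 1 + 0 = 1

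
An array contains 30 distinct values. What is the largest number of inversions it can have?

435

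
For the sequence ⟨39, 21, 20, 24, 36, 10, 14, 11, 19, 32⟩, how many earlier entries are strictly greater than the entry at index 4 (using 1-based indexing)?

The element at index 4 is 24.
Elements before it: 39, 21, 20
Those larger than 24: 39

1 such element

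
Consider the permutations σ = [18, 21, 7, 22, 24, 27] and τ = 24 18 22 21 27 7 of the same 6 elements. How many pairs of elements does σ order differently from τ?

7

Assign each item its position (1..6) in the first ordering, then rewrite the second ordering as that position sequence:
positions: 18→1, 21→2, 7→3, 22→4, 24→5, 27→6
second ordering as positions: [5, 1, 4, 2, 6, 3]
Discordant pairs = inversions in this position sequence.
5: 1, 4, 2, 3 → 4
1: 0
4: 2, 3 → 2
2: 0
6: 3 → 1
3: 0
Total: 4 + 0 + 2 + 0 + 1 + 0 = 7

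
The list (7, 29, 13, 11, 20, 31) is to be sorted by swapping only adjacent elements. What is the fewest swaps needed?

The minimum number of adjacent swaps to sort an array equals its inversion count, since every such swap removes exactly one inversion.
Count inversions — for each element, later elements that are smaller:
7: none → 0
29: 13, 11, 20 → 3
13: 11 → 1
11: none → 0
20: none → 0
31: none → 0
Total inversions: 0 + 3 + 1 + 0 + 0 + 0 = 4

4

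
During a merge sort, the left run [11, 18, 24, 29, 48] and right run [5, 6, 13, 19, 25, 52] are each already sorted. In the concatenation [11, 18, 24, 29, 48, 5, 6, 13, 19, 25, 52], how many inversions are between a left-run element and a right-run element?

For each element r of the right run, count left-run elements greater than r:
r = 5: 11, 18, 24, 29, 48 → 5
r = 6: 11, 18, 24, 29, 48 → 5
r = 13: 18, 24, 29, 48 → 4
r = 19: 24, 29, 48 → 3
r = 25: 29, 48 → 2
r = 52: none → 0
Cross-inversions: 5 + 5 + 4 + 3 + 2 + 0 = 19

19 cross-inversions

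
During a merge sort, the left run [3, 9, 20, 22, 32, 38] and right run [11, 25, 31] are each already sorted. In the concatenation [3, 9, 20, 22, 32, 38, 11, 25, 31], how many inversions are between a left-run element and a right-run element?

8 split inversions

Take each right-half value and tally the left-half values above it:
r = 11: 20, 22, 32, 38 → 4
r = 25: 32, 38 → 2
r = 31: 32, 38 → 2
Cross-inversions: 4 + 2 + 2 = 8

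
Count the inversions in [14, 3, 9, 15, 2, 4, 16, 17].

For each element, count later entries that are smaller:
14: 4
3: 1
9: 2
15: 2
2: 0
4: 0
16: 0
17: 0
Sum: 4 + 1 + 2 + 2 + 0 + 0 + 0 + 0 = 9

9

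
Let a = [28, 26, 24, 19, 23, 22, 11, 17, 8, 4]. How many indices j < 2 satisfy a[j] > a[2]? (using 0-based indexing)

The element at index 2 is 24.
Elements before it: 28, 26
Those larger than 24: 28, 26

2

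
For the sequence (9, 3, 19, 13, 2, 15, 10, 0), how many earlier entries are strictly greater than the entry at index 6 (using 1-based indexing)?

The element at index 6 is 15.
Elements before it: 9, 3, 19, 13, 2
Those larger than 15: 19

1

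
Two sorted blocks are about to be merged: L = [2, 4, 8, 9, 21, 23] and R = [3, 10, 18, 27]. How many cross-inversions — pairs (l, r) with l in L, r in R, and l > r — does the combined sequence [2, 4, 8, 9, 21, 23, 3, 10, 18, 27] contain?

9

For each element r of the right run, count left-run elements greater than r:
r = 3: 4, 8, 9, 21, 23 → 5
r = 10: 21, 23 → 2
r = 18: 21, 23 → 2
r = 27: none → 0
Cross-inversions: 5 + 2 + 2 + 0 = 9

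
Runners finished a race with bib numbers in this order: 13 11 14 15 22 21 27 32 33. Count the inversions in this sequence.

There are 2 out-of-order pairs.

Count, for each position, how many later elements it exceeds:
13: 1
11: 0
14: 0
15: 0
22: 1
21: 0
27: 0
32: 0
33: 0
Sum: 1 + 0 + 0 + 0 + 1 + 0 + 0 + 0 + 0 = 2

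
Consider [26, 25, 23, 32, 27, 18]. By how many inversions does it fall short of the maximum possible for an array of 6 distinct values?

Maximum inversions for 6 distinct elements is C(6, 2) = 6·5/2 = 15.
Current inversions — for each element, count later smaller elements:
26: 3
25: 2
23: 1
32: 2
27: 1
18: 0
Current total: 3 + 2 + 1 + 2 + 1 + 0 = 9
Shortfall: 15 − 9 = 6

6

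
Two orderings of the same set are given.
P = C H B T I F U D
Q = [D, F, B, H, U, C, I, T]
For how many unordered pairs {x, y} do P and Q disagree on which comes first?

19

Assign each item its position (1..8) in the first ordering, then rewrite the second ordering as that position sequence:
positions: C→1, H→2, B→3, T→4, I→5, F→6, U→7, D→8
second ordering as positions: [8, 6, 3, 2, 7, 1, 5, 4]
Discordant pairs = inversions in this position sequence.
8: 6, 3, 2, 7, 1, 5, 4 → 7
6: 3, 2, 1, 5, 4 → 5
3: 2, 1 → 2
2: 1 → 1
7: 1, 5, 4 → 3
1: 0
5: 4 → 1
4: 0
Total: 7 + 5 + 2 + 1 + 3 + 0 + 1 + 0 = 19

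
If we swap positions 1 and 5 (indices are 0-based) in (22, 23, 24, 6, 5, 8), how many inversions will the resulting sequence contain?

Positions 1 and 5 hold 23 and 8; after swapping, the array is [22, 8, 24, 6, 5, 23].
Count, for each position, how many later elements it exceeds:
22 → 8, 6, 5 → 3
8 → 6, 5 → 2
24 → 6, 5, 23 → 3
6 → 5 → 1
5 → none → 0
23 → none → 0
Sum: 3 + 2 + 3 + 1 + 0 + 0 = 9

9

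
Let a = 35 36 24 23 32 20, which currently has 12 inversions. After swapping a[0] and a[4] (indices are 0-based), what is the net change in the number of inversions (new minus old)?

Positions 0 and 4 hold 35 and 32; after swapping, the array is [32, 36, 24, 23, 35, 20].
Count, for each position, how many later elements it exceeds:
32 → 24, 23, 20 → 3
36 → 24, 23, 35, 20 → 4
24 → 23, 20 → 2
23 → 20 → 1
35 → 20 → 1
20 → none → 0
Sum: 3 + 4 + 2 + 1 + 1 + 0 = 11
Change: 11 − 12 = -1

-1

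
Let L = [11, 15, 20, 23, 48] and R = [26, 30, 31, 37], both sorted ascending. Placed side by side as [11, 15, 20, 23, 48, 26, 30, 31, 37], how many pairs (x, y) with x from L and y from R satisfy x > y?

For each element r of the right run, count left-run elements greater than r:
r = 26: 48 → 1
r = 30: 48 → 1
r = 31: 48 → 1
r = 37: 48 → 1
Cross-inversions: 1 + 1 + 1 + 1 = 4

4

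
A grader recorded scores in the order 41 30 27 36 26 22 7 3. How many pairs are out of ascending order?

26

For each element, count later entries that are smaller:
41 → 30, 27, 36, 26, 22, 7, 3 → 7
30 → 27, 26, 22, 7, 3 → 5
27 → 26, 22, 7, 3 → 4
36 → 26, 22, 7, 3 → 4
26 → 22, 7, 3 → 3
22 → 7, 3 → 2
7 → 3 → 1
3 → none → 0
Sum: 7 + 5 + 4 + 4 + 3 + 2 + 1 + 0 = 26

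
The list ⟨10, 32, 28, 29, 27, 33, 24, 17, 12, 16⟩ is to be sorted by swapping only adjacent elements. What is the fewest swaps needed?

Minimum adjacent swaps = number of inversions (each swap of adjacent out-of-order elements removes one inversion and no swap can remove more).
Count inversions — for each element, later elements that are smaller:
10: none → 0
32: 28, 29, 27, 24, 17, 12, 16 → 7
28: 27, 24, 17, 12, 16 → 5
29: 27, 24, 17, 12, 16 → 5
27: 24, 17, 12, 16 → 4
33: 24, 17, 12, 16 → 4
24: 17, 12, 16 → 3
17: 12, 16 → 2
12: none → 0
16: none → 0
Total inversions: 0 + 7 + 5 + 5 + 4 + 4 + 3 + 2 + 0 + 0 = 30

30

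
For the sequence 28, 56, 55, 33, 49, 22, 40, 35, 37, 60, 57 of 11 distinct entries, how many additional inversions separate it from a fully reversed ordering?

Maximum inversions for 11 distinct elements is C(11, 2) = 11·10/2 = 55.
Current inversions — for each element, count later smaller elements:
28: 1
56: 7
55: 6
33: 1
49: 4
22: 0
40: 2
35: 0
37: 0
60: 1
57: 0
Current total: 1 + 7 + 6 + 1 + 4 + 0 + 2 + 0 + 0 + 1 + 0 = 22
Shortfall: 55 − 22 = 33

33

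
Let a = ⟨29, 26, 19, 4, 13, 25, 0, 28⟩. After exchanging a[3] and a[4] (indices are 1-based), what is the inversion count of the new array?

17

Positions 3 and 4 hold 19 and 4; after swapping, the array is [29, 26, 4, 19, 13, 25, 0, 28].
For each element, count later entries that are smaller:
29 → 26, 4, 19, 13, 25, 0, 28 → 7
26 → 4, 19, 13, 25, 0 → 5
4 → 0 → 1
19 → 13, 0 → 2
13 → 0 → 1
25 → 0 → 1
0 → none → 0
28 → none → 0
Sum: 7 + 5 + 1 + 2 + 1 + 1 + 0 + 0 = 17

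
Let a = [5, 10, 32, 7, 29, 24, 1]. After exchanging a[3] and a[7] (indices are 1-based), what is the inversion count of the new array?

There are 4 inversions.

Positions 3 and 7 hold 32 and 1; after swapping, the array is [5, 10, 1, 7, 29, 24, 32].
Sweep left to right; for each value list the smaller values that follow it:
5 → 1 → 1
10 → 1, 7 → 2
1 → none → 0
7 → none → 0
29 → 24 → 1
24 → none → 0
32 → none → 0
Sum: 1 + 2 + 0 + 0 + 1 + 0 + 0 = 4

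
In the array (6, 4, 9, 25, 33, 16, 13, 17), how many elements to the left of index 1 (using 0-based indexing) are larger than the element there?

1

The element at index 1 is 4.
Elements before it: 6
Those larger than 4: 6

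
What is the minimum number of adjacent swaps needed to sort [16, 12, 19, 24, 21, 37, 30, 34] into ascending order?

Minimum adjacent swaps = number of inversions (each swap of adjacent out-of-order elements removes one inversion and no swap can remove more).
Count inversions — for each element, later elements that are smaller:
16: 12 → 1
12: none → 0
19: none → 0
24: 21 → 1
21: none → 0
37: 30, 34 → 2
30: none → 0
34: none → 0
Total inversions: 1 + 0 + 0 + 1 + 0 + 2 + 0 + 0 = 4

There are 4 swaps.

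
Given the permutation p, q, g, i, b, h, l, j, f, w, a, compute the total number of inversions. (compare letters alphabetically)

For each element, count later entries that are smaller:
p: 8
q: 8
g: 3
i: 4
b: 1
h: 2
l: 3
j: 2
f: 1
w: 1
a: 0
Sum: 8 + 8 + 3 + 4 + 1 + 2 + 3 + 2 + 1 + 1 + 0 = 33

33 inversions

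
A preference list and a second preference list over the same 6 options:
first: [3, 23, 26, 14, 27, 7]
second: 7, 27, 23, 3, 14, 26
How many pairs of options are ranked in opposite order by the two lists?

Pairs: 11

Assign each item its position (1..6) in the first ordering, then rewrite the second ordering as that position sequence:
positions: 3→1, 23→2, 26→3, 14→4, 27→5, 7→6
second ordering as positions: [6, 5, 2, 1, 4, 3]
Discordant pairs = inversions in this position sequence.
6: 5, 2, 1, 4, 3 → 5
5: 2, 1, 4, 3 → 4
2: 1 → 1
1: 0
4: 3 → 1
3: 0
Total: 5 + 4 + 1 + 0 + 1 + 0 = 11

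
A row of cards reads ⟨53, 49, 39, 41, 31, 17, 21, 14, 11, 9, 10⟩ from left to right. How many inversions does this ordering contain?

52 out-of-order pairs

Element-by-element contributions:
53: 10
49: 9
39: 7
41: 7
31: 6
17: 4
21: 4
14: 3
11: 2
9: 0
10: 0
Sum: 10 + 9 + 7 + 7 + 6 + 4 + 4 + 3 + 2 + 0 + 0 = 52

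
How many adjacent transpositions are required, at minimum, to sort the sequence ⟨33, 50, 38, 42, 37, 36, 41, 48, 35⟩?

Minimum adjacent swaps = number of inversions (each swap of adjacent out-of-order elements removes one inversion and no swap can remove more).
Count inversions — for each element, later elements that are smaller:
33: none → 0
50: 38, 42, 37, 36, 41, 48, 35 → 7
38: 37, 36, 35 → 3
42: 37, 36, 41, 35 → 4
37: 36, 35 → 2
36: 35 → 1
41: 35 → 1
48: 35 → 1
35: none → 0
Total inversions: 0 + 7 + 3 + 4 + 2 + 1 + 1 + 1 + 0 = 19

Swaps: 19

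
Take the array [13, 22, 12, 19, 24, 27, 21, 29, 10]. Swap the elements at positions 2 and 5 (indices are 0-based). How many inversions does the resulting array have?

Positions 2 and 5 hold 12 and 27; after swapping, the array is [13, 22, 27, 19, 24, 12, 21, 29, 10].
Sweep left to right; for each value list the smaller values that follow it:
13 → 12, 10 → 2
22 → 19, 12, 21, 10 → 4
27 → 19, 24, 12, 21, 10 → 5
19 → 12, 10 → 2
24 → 12, 21, 10 → 3
12 → 10 → 1
21 → 10 → 1
29 → 10 → 1
10 → none → 0
Sum: 2 + 4 + 5 + 2 + 3 + 1 + 1 + 1 + 0 = 19

19 inversions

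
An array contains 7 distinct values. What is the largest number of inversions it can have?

There are 21 inversions.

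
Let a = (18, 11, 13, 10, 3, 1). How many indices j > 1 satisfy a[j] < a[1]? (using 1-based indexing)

5 such elements

The element at index 1 is 18.
Elements after it: 11, 13, 10, 3, 1
Those smaller than 18: 11, 13, 10, 3, 1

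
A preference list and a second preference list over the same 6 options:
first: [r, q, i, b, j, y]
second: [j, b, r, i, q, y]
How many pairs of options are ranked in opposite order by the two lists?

Assign each item its position (1..6) in the first ordering, then rewrite the second ordering as that position sequence:
positions: r→1, q→2, i→3, b→4, j→5, y→6
second ordering as positions: [5, 4, 1, 3, 2, 6]
Discordant pairs = inversions in this position sequence.
5: 4, 1, 3, 2 → 4
4: 1, 3, 2 → 3
1: 0
3: 2 → 1
2: 0
6: 0
Total: 4 + 3 + 0 + 1 + 0 + 0 = 8

8 pairs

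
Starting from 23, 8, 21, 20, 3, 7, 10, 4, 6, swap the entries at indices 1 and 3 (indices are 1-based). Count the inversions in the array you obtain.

Positions 1 and 3 hold 23 and 21; after swapping, the array is [21, 8, 23, 20, 3, 7, 10, 4, 6].
Element-by-element contributions:
21 → 8, 20, 3, 7, 10, 4, 6 → 7
8 → 3, 7, 4, 6 → 4
23 → 20, 3, 7, 10, 4, 6 → 6
20 → 3, 7, 10, 4, 6 → 5
3 → none → 0
7 → 4, 6 → 2
10 → 4, 6 → 2
4 → none → 0
6 → none → 0
Sum: 7 + 4 + 6 + 5 + 0 + 2 + 2 + 0 + 0 = 26

26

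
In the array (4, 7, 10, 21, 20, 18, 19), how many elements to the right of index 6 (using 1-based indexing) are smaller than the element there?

0 such elements

The element at index 6 is 18.
Elements after it: 19
None of them are smaller than 18.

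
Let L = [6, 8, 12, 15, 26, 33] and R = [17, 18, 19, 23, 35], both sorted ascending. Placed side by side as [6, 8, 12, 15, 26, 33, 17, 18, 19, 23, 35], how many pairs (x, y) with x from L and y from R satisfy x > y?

Take each right-half value and tally the left-half values above it:
r = 17: 26, 33 → 2
r = 18: 26, 33 → 2
r = 19: 26, 33 → 2
r = 23: 26, 33 → 2
r = 35: none → 0
Cross-inversions: 2 + 2 + 2 + 2 + 0 = 8

8 split inversions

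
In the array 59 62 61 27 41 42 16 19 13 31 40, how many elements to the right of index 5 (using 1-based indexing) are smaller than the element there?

The element at index 5 is 41.
Elements after it: 42, 16, 19, 13, 31, 40
Those smaller than 41: 16, 19, 13, 31, 40

5 such elements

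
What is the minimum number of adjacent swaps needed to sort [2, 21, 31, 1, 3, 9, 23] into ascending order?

8 adjacent swaps

Each adjacent swap fixes exactly one inversion, so the minimum swap count equals the number of inversions.
Count inversions — for each element, later elements that are smaller:
2: 1 → 1
21: 1, 3, 9 → 3
31: 1, 3, 9, 23 → 4
1: none → 0
3: none → 0
9: none → 0
23: none → 0
Total inversions: 1 + 3 + 4 + 0 + 0 + 0 + 0 = 8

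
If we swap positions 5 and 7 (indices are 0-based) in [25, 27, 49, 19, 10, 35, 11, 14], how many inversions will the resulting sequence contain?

Positions 5 and 7 hold 35 and 14; after swapping, the array is [25, 27, 49, 19, 10, 14, 11, 35].
Count, for each position, how many later elements it exceeds:
25: 4
27: 4
49: 5
19: 3
10: 0
14: 1
11: 0
35: 0
Sum: 4 + 4 + 5 + 3 + 0 + 1 + 0 + 0 = 17

Inversions: 17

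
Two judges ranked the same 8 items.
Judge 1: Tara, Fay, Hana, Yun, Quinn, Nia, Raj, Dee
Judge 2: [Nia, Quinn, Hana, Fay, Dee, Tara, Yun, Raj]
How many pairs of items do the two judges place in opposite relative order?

Assign each item its position (1..8) in the first ordering, then rewrite the second ordering as that position sequence:
positions: Tara→1, Fay→2, Hana→3, Yun→4, Quinn→5, Nia→6, Raj→7, Dee→8
second ordering as positions: [6, 5, 3, 2, 8, 1, 4, 7]
Discordant pairs = inversions in this position sequence.
6: 5, 3, 2, 1, 4 → 5
5: 3, 2, 1, 4 → 4
3: 2, 1 → 2
2: 1 → 1
8: 1, 4, 7 → 3
1: 0
4: 0
7: 0
Total: 5 + 4 + 2 + 1 + 3 + 0 + 0 + 0 = 15

15 discordant pairs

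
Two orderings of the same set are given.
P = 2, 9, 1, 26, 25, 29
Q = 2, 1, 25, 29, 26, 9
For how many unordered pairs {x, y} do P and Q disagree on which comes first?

Assign each item its position (1..6) in the first ordering, then rewrite the second ordering as that position sequence:
positions: 2→1, 9→2, 1→3, 26→4, 25→5, 29→6
second ordering as positions: [1, 3, 5, 6, 4, 2]
Discordant pairs = inversions in this position sequence.
1: 0
3: 2 → 1
5: 4, 2 → 2
6: 4, 2 → 2
4: 2 → 1
2: 0
Total: 0 + 1 + 2 + 2 + 1 + 0 = 6

6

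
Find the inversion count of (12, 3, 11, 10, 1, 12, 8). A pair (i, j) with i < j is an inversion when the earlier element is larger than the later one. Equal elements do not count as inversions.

For each element, count later entries that are smaller:
12 → 3, 11, 10, 1, 8 → 5
3 → 1 → 1
11 → 10, 1, 8 → 3
10 → 1, 8 → 2
1 → none → 0
12 → 8 → 1
8 → none → 0
Sum: 5 + 1 + 3 + 2 + 0 + 1 + 0 = 12

12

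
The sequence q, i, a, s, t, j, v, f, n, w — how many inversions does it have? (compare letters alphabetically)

16

Count, for each position, how many later elements it exceeds:
q: 5
i: 2
a: 0
s: 3
t: 3
j: 1
v: 2
f: 0
n: 0
w: 0
Sum: 5 + 2 + 0 + 3 + 3 + 1 + 2 + 0 + 0 + 0 = 16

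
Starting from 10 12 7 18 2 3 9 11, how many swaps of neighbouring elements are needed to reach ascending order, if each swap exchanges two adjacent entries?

15

Minimum adjacent swaps = number of inversions (each swap of adjacent out-of-order elements removes one inversion and no swap can remove more).
Count inversions — for each element, later elements that are smaller:
10: 7, 2, 3, 9 → 4
12: 7, 2, 3, 9, 11 → 5
7: 2, 3 → 2
18: 2, 3, 9, 11 → 4
2: none → 0
3: none → 0
9: none → 0
11: none → 0
Total inversions: 4 + 5 + 2 + 4 + 0 + 0 + 0 + 0 = 15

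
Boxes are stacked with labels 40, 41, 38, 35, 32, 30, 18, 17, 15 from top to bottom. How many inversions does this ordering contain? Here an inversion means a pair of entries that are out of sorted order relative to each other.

35 out-of-order pairs

Element-by-element contributions:
40 → 38, 35, 32, 30, 18, 17, 15 → 7
41 → 38, 35, 32, 30, 18, 17, 15 → 7
38 → 35, 32, 30, 18, 17, 15 → 6
35 → 32, 30, 18, 17, 15 → 5
32 → 30, 18, 17, 15 → 4
30 → 18, 17, 15 → 3
18 → 17, 15 → 2
17 → 15 → 1
15 → none → 0
Sum: 7 + 7 + 6 + 5 + 4 + 3 + 2 + 1 + 0 = 35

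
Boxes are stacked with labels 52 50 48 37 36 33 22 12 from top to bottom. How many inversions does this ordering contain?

Sweep left to right; for each value list the smaller values that follow it:
52 → 50, 48, 37, 36, 33, 22, 12 → 7
50 → 48, 37, 36, 33, 22, 12 → 6
48 → 37, 36, 33, 22, 12 → 5
37 → 36, 33, 22, 12 → 4
36 → 33, 22, 12 → 3
33 → 22, 12 → 2
22 → 12 → 1
12 → none → 0
Sum: 7 + 6 + 5 + 4 + 3 + 2 + 1 + 0 = 28

28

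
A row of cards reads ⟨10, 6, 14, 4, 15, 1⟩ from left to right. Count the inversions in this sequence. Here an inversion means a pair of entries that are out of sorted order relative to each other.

Out-of-order index pairs (1-indexed):
(1,2): 10 > 6
(1,4): 10 > 4
(1,6): 10 > 1
(2,4): 6 > 4
(2,6): 6 > 1
(3,4): 14 > 4
(3,6): 14 > 1
(4,6): 4 > 1
(5,6): 15 > 1
That's 9 pairs.

9 out-of-order pairs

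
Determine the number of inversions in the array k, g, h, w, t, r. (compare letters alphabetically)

Inversions: 5

Inversion pairs (indices are 0-based):
(0,1): k > g
(0,2): k > h
(3,4): w > t
(3,5): w > r
(4,5): t > r
That's 5 pairs.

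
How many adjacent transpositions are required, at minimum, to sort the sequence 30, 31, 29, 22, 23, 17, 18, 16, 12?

33 adjacent swaps

The minimum number of adjacent swaps to sort an array equals its inversion count, since every such swap removes exactly one inversion.
Count inversions — for each element, later elements that are smaller:
30: 29, 22, 23, 17, 18, 16, 12 → 7
31: 29, 22, 23, 17, 18, 16, 12 → 7
29: 22, 23, 17, 18, 16, 12 → 6
22: 17, 18, 16, 12 → 4
23: 17, 18, 16, 12 → 4
17: 16, 12 → 2
18: 16, 12 → 2
16: 12 → 1
12: none → 0
Total inversions: 7 + 7 + 6 + 4 + 4 + 2 + 2 + 1 + 0 = 33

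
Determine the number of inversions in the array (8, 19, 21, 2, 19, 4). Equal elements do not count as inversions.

8 inversions

Sweep left to right; for each value list the smaller values that follow it:
8: 2
19: 2
21: 3
2: 0
19: 1
4: 0
Sum: 2 + 2 + 3 + 0 + 1 + 0 = 8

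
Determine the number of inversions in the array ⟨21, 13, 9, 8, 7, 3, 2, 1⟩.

28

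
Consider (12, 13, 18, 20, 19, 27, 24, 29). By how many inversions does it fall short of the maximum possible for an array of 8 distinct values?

26

Maximum inversions for 8 distinct elements is C(8, 2) = 8·7/2 = 28.
Current inversions — for each element, count later smaller elements:
12: 0
13: 0
18: 0
20: 1
19: 0
27: 1
24: 0
29: 0
Current total: 0 + 0 + 0 + 1 + 0 + 1 + 0 + 0 = 2
Shortfall: 28 − 2 = 26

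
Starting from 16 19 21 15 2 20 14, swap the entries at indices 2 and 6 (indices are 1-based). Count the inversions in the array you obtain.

Inversions: 14

Positions 2 and 6 hold 19 and 20; after swapping, the array is [16, 20, 21, 15, 2, 19, 14].
Element-by-element contributions:
16 → 15, 2, 14 → 3
20 → 15, 2, 19, 14 → 4
21 → 15, 2, 19, 14 → 4
15 → 2, 14 → 2
2 → none → 0
19 → 14 → 1
14 → none → 0
Sum: 3 + 4 + 4 + 2 + 0 + 1 + 0 = 14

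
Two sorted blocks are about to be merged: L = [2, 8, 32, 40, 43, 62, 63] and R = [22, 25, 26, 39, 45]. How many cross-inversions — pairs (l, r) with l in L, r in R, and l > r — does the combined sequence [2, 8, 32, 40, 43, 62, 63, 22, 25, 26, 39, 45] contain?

Cross-inversions: 21

For each element r of the right run, count left-run elements greater than r:
r = 22: 32, 40, 43, 62, 63 → 5
r = 25: 32, 40, 43, 62, 63 → 5
r = 26: 32, 40, 43, 62, 63 → 5
r = 39: 40, 43, 62, 63 → 4
r = 45: 62, 63 → 2
Cross-inversions: 5 + 5 + 5 + 4 + 2 = 21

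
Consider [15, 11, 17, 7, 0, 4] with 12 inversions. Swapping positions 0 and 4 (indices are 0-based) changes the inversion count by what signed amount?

-5

Positions 0 and 4 hold 15 and 0; after swapping, the array is [0, 11, 17, 7, 15, 4].
Sweep left to right; for each value list the smaller values that follow it:
0: 0
11: 2
17: 3
7: 1
15: 1
4: 0
Sum: 0 + 2 + 3 + 1 + 1 + 0 = 7
Change: 7 − 12 = -5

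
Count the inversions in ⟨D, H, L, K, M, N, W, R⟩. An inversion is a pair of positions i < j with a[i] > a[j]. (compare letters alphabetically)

Inversions: 2

Element-by-element contributions:
D → none → 0
H → none → 0
L → K → 1
K → none → 0
M → none → 0
N → none → 0
W → R → 1
R → none → 0
Sum: 0 + 0 + 1 + 0 + 0 + 0 + 1 + 0 = 2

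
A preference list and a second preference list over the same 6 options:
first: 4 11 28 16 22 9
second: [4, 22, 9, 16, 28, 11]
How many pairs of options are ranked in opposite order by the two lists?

Assign each item its position (1..6) in the first ordering, then rewrite the second ordering as that position sequence:
positions: 4→1, 11→2, 28→3, 16→4, 22→5, 9→6
second ordering as positions: [1, 5, 6, 4, 3, 2]
Discordant pairs = inversions in this position sequence.
1: 0
5: 4, 3, 2 → 3
6: 4, 3, 2 → 3
4: 3, 2 → 2
3: 2 → 1
2: 0
Total: 0 + 3 + 3 + 2 + 1 + 0 = 9

9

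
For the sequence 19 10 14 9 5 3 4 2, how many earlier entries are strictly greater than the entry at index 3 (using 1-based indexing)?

1 such element

The element at index 3 is 14.
Elements before it: 19, 10
Those larger than 14: 19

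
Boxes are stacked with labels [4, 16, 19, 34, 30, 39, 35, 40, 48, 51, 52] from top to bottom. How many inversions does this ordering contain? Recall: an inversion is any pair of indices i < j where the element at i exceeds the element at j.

2 inversions

For each element, count later entries that are smaller:
4: 0
16: 0
19: 0
34: 1
30: 0
39: 1
35: 0
40: 0
48: 0
51: 0
52: 0
Sum: 0 + 0 + 0 + 1 + 0 + 1 + 0 + 0 + 0 + 0 + 0 = 2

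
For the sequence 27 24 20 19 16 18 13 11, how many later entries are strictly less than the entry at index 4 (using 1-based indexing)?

The element at index 4 is 19.
Elements after it: 16, 18, 13, 11
Those smaller than 19: 16, 18, 13, 11

4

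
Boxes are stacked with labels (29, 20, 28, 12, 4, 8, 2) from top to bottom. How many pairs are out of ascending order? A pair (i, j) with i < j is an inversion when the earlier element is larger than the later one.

Sweep left to right; for each value list the smaller values that follow it:
29: 6
20: 4
28: 4
12: 3
4: 1
8: 1
2: 0
Sum: 6 + 4 + 4 + 3 + 1 + 1 + 0 = 19

19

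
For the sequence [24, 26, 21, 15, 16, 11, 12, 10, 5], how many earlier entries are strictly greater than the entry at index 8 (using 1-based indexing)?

7

The element at index 8 is 10.
Elements before it: 24, 26, 21, 15, 16, 11, 12
Those larger than 10: 24, 26, 21, 15, 16, 11, 12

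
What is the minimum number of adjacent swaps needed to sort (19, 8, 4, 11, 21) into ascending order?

The minimum number of adjacent swaps to sort an array equals its inversion count, since every such swap removes exactly one inversion.
Count inversions — for each element, later elements that are smaller:
19: 8, 4, 11 → 3
8: 4 → 1
4: none → 0
11: none → 0
21: none → 0
Total inversions: 3 + 1 + 0 + 0 + 0 = 4

There are 4 adjacent swaps.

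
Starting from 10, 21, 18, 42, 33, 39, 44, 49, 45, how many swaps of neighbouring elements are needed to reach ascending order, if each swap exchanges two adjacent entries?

Each adjacent swap fixes exactly one inversion, so the minimum swap count equals the number of inversions.
Count inversions — for each element, later elements that are smaller:
10: none → 0
21: 18 → 1
18: none → 0
42: 33, 39 → 2
33: none → 0
39: none → 0
44: none → 0
49: 45 → 1
45: none → 0
Total inversions: 0 + 1 + 0 + 2 + 0 + 0 + 0 + 1 + 0 = 4

4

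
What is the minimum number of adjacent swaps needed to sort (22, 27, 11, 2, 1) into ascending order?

There are 9 swaps.

Minimum adjacent swaps = number of inversions (each swap of adjacent out-of-order elements removes one inversion and no swap can remove more).
Count inversions — for each element, later elements that are smaller:
22: 11, 2, 1 → 3
27: 11, 2, 1 → 3
11: 2, 1 → 2
2: 1 → 1
1: none → 0
Total inversions: 3 + 3 + 2 + 1 + 0 = 9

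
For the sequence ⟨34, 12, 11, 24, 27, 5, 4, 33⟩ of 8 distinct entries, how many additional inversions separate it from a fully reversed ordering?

11

Maximum inversions for 8 distinct elements is C(8, 2) = 8·7/2 = 28.
Current inversions — for each element, count later smaller elements:
34: 7
12: 3
11: 2
24: 2
27: 2
5: 1
4: 0
33: 0
Current total: 7 + 3 + 2 + 2 + 2 + 1 + 0 + 0 = 17
Shortfall: 28 − 17 = 11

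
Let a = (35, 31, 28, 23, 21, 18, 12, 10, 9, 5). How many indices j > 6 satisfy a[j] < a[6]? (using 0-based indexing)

3 such elements

The element at index 6 is 12.
Elements after it: 10, 9, 5
Those smaller than 12: 10, 9, 5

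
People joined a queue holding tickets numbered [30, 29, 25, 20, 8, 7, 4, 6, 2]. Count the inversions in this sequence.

Element-by-element contributions:
30: 8
29: 7
25: 6
20: 5
8: 4
7: 3
4: 1
6: 1
2: 0
Sum: 8 + 7 + 6 + 5 + 4 + 3 + 1 + 1 + 0 = 35

35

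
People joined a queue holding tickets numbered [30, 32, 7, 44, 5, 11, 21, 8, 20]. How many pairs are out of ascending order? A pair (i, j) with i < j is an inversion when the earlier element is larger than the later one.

Count, for each position, how many later elements it exceeds:
30 → 7, 5, 11, 21, 8, 20 → 6
32 → 7, 5, 11, 21, 8, 20 → 6
7 → 5 → 1
44 → 5, 11, 21, 8, 20 → 5
5 → none → 0
11 → 8 → 1
21 → 8, 20 → 2
8 → none → 0
20 → none → 0
Sum: 6 + 6 + 1 + 5 + 0 + 1 + 2 + 0 + 0 = 21

21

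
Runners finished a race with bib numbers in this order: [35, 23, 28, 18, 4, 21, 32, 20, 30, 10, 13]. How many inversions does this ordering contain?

Count, for each position, how many later elements it exceeds:
35 → 23, 28, 18, 4, 21, 32, 20, 30, 10, 13 → 10
23 → 18, 4, 21, 20, 10, 13 → 6
28 → 18, 4, 21, 20, 10, 13 → 6
18 → 4, 10, 13 → 3
4 → none → 0
21 → 20, 10, 13 → 3
32 → 20, 30, 10, 13 → 4
20 → 10, 13 → 2
30 → 10, 13 → 2
10 → none → 0
13 → none → 0
Sum: 10 + 6 + 6 + 3 + 0 + 3 + 4 + 2 + 2 + 0 + 0 = 36

36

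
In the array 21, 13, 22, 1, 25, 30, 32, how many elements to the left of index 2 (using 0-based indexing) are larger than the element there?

0 such elements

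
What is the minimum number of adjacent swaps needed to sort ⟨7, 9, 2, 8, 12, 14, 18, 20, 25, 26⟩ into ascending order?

There are 3 adjacent swaps.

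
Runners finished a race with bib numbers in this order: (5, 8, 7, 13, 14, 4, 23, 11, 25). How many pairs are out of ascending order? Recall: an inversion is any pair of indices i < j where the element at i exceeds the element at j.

Sweep left to right; for each value list the smaller values that follow it:
5 → 4 → 1
8 → 7, 4 → 2
7 → 4 → 1
13 → 4, 11 → 2
14 → 4, 11 → 2
4 → none → 0
23 → 11 → 1
11 → none → 0
25 → none → 0
Sum: 1 + 2 + 1 + 2 + 2 + 0 + 1 + 0 + 0 = 9

9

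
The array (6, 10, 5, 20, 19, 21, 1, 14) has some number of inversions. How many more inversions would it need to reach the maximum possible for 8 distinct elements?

Maximum inversions for 8 distinct elements is C(8, 2) = 8·7/2 = 28.
Current inversions — for each element, count later smaller elements:
6: 2
10: 2
5: 1
20: 3
19: 2
21: 2
1: 0
14: 0
Current total: 2 + 2 + 1 + 3 + 2 + 2 + 0 + 0 = 12
Shortfall: 28 − 12 = 16

16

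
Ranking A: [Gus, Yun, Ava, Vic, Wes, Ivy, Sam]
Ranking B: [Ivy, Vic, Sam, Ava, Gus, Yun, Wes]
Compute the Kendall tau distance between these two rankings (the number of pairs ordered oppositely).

14

Assign each item its position (1..7) in the first ordering, then rewrite the second ordering as that position sequence:
positions: Gus→1, Yun→2, Ava→3, Vic→4, Wes→5, Ivy→6, Sam→7
second ordering as positions: [6, 4, 7, 3, 1, 2, 5]
Discordant pairs = inversions in this position sequence.
6: 4, 3, 1, 2, 5 → 5
4: 3, 1, 2 → 3
7: 3, 1, 2, 5 → 4
3: 1, 2 → 2
1: 0
2: 0
5: 0
Total: 5 + 3 + 4 + 2 + 0 + 0 + 0 = 14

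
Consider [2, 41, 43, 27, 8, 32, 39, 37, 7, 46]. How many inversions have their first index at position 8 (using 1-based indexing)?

The element at index 8 is 37.
Elements after it: 7, 46
Those smaller than 37: 7

1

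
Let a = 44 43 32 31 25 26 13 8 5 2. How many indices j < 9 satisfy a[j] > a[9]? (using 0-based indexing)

9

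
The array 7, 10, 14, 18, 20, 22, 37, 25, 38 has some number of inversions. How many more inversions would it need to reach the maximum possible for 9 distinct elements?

35

Maximum inversions for 9 distinct elements is C(9, 2) = 9·8/2 = 36.
Current inversions — for each element, count later smaller elements:
7: 0
10: 0
14: 0
18: 0
20: 0
22: 0
37: 1
25: 0
38: 0
Current total: 0 + 0 + 0 + 0 + 0 + 0 + 1 + 0 + 0 = 1
Shortfall: 36 − 1 = 35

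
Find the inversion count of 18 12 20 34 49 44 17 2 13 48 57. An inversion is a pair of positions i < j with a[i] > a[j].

For each element, count later entries that are smaller:
18 → 12, 17, 2, 13 → 4
12 → 2 → 1
20 → 17, 2, 13 → 3
34 → 17, 2, 13 → 3
49 → 44, 17, 2, 13, 48 → 5
44 → 17, 2, 13 → 3
17 → 2, 13 → 2
2 → none → 0
13 → none → 0
48 → none → 0
57 → none → 0
Sum: 4 + 1 + 3 + 3 + 5 + 3 + 2 + 0 + 0 + 0 + 0 = 21

Inversions: 21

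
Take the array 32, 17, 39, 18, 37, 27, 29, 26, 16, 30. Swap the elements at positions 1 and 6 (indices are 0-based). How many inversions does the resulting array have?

31 inversions

Positions 1 and 6 hold 17 and 29; after swapping, the array is [32, 29, 39, 18, 37, 27, 17, 26, 16, 30].
Element-by-element contributions:
32 → 29, 18, 27, 17, 26, 16, 30 → 7
29 → 18, 27, 17, 26, 16 → 5
39 → 18, 37, 27, 17, 26, 16, 30 → 7
18 → 17, 16 → 2
37 → 27, 17, 26, 16, 30 → 5
27 → 17, 26, 16 → 3
17 → 16 → 1
26 → 16 → 1
16 → none → 0
30 → none → 0
Sum: 7 + 5 + 7 + 2 + 5 + 3 + 1 + 1 + 0 + 0 = 31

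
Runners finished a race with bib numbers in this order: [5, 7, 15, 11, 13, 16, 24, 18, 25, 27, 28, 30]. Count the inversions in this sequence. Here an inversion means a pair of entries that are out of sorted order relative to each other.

3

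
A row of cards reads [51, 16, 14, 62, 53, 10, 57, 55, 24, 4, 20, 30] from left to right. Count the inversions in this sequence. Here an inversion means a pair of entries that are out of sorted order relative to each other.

Element-by-element contributions:
51 → 16, 14, 10, 24, 4, 20, 30 → 7
16 → 14, 10, 4 → 3
14 → 10, 4 → 2
62 → 53, 10, 57, 55, 24, 4, 20, 30 → 8
53 → 10, 24, 4, 20, 30 → 5
10 → 4 → 1
57 → 55, 24, 4, 20, 30 → 5
55 → 24, 4, 20, 30 → 4
24 → 4, 20 → 2
4 → none → 0
20 → none → 0
30 → none → 0
Sum: 7 + 3 + 2 + 8 + 5 + 1 + 5 + 4 + 2 + 0 + 0 + 0 = 37

37 out-of-order pairs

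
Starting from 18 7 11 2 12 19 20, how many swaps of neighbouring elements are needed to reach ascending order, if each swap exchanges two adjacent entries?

Minimum adjacent swaps = number of inversions (each swap of adjacent out-of-order elements removes one inversion and no swap can remove more).
Count inversions — for each element, later elements that are smaller:
18: 7, 11, 2, 12 → 4
7: 2 → 1
11: 2 → 1
2: none → 0
12: none → 0
19: none → 0
20: none → 0
Total inversions: 4 + 1 + 1 + 0 + 0 + 0 + 0 = 6

6 swaps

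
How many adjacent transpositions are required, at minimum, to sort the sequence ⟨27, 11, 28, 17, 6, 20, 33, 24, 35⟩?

12

Minimum adjacent swaps = number of inversions (each swap of adjacent out-of-order elements removes one inversion and no swap can remove more).
Count inversions — for each element, later elements that are smaller:
27: 11, 17, 6, 20, 24 → 5
11: 6 → 1
28: 17, 6, 20, 24 → 4
17: 6 → 1
6: none → 0
20: none → 0
33: 24 → 1
24: none → 0
35: none → 0
Total inversions: 5 + 1 + 4 + 1 + 0 + 0 + 1 + 0 + 0 = 12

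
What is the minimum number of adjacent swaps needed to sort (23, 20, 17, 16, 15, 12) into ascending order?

15 swaps

The minimum number of adjacent swaps to sort an array equals its inversion count, since every such swap removes exactly one inversion.
Count inversions — for each element, later elements that are smaller:
23: 20, 17, 16, 15, 12 → 5
20: 17, 16, 15, 12 → 4
17: 16, 15, 12 → 3
16: 15, 12 → 2
15: 12 → 1
12: none → 0
Total inversions: 5 + 4 + 3 + 2 + 1 + 0 = 15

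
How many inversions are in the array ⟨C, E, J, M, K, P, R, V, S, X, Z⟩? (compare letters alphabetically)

For each element, count later entries that are smaller:
C: 0
E: 0
J: 0
M: 1
K: 0
P: 0
R: 0
V: 1
S: 0
X: 0
Z: 0
Sum: 0 + 0 + 0 + 1 + 0 + 0 + 0 + 1 + 0 + 0 + 0 = 2

Out-of-order pairs: 2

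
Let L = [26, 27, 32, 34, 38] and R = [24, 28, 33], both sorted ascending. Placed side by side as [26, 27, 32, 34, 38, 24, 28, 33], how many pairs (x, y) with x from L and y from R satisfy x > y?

10 split inversions

Take each right-half value and tally the left-half values above it:
r = 24: 26, 27, 32, 34, 38 → 5
r = 28: 32, 34, 38 → 3
r = 33: 34, 38 → 2
Cross-inversions: 5 + 3 + 2 = 10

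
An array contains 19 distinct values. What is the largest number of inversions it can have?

The maximum occurs when the array is in strictly decreasing order: every one of the C(19, 2) pairs is inverted.
C(19, 2) = 19·18/2 = 171

171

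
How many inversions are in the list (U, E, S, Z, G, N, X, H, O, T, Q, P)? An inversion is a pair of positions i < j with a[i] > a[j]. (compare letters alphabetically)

32

Count, for each position, how many later elements it exceeds:
U → E, S, G, N, H, O, T, Q, P → 9
E → none → 0
S → G, N, H, O, Q, P → 6
Z → G, N, X, H, O, T, Q, P → 8
G → none → 0
N → H → 1
X → H, O, T, Q, P → 5
H → none → 0
O → none → 0
T → Q, P → 2
Q → P → 1
P → none → 0
Sum: 9 + 0 + 6 + 8 + 0 + 1 + 5 + 0 + 0 + 2 + 1 + 0 = 32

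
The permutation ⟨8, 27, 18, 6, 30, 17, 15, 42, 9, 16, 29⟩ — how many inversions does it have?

24 inversions

For each element, count later entries that are smaller:
8 → 6 → 1
27 → 18, 6, 17, 15, 9, 16 → 6
18 → 6, 17, 15, 9, 16 → 5
6 → none → 0
30 → 17, 15, 9, 16, 29 → 5
17 → 15, 9, 16 → 3
15 → 9 → 1
42 → 9, 16, 29 → 3
9 → none → 0
16 → none → 0
29 → none → 0
Sum: 1 + 6 + 5 + 0 + 5 + 3 + 1 + 3 + 0 + 0 + 0 = 24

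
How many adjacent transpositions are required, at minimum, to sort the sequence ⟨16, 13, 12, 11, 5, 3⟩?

15 adjacent swaps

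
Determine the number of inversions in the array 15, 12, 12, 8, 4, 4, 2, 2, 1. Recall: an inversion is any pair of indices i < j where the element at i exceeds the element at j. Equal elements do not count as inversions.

33 inversions

Sweep left to right; for each value list the smaller values that follow it:
15 → 12, 12, 8, 4, 4, 2, 2, 1 → 8
12 → 8, 4, 4, 2, 2, 1 → 6
12 → 8, 4, 4, 2, 2, 1 → 6
8 → 4, 4, 2, 2, 1 → 5
4 → 2, 2, 1 → 3
4 → 2, 2, 1 → 3
2 → 1 → 1
2 → 1 → 1
1 → none → 0
Sum: 8 + 6 + 6 + 5 + 3 + 3 + 1 + 1 + 0 = 33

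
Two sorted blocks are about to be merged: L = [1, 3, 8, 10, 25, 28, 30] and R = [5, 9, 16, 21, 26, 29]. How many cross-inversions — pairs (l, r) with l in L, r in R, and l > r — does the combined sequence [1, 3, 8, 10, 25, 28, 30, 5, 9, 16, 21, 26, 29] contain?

18 cross-inversions

Take each right-half value and tally the left-half values above it:
r = 5: 8, 10, 25, 28, 30 → 5
r = 9: 10, 25, 28, 30 → 4
r = 16: 25, 28, 30 → 3
r = 21: 25, 28, 30 → 3
r = 26: 28, 30 → 2
r = 29: 30 → 1
Cross-inversions: 5 + 4 + 3 + 3 + 2 + 1 = 18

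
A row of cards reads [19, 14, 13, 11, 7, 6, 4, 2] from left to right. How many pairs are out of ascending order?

Out-of-order pairs: 28

For each element, count later entries that are smaller:
19: 7
14: 6
13: 5
11: 4
7: 3
6: 2
4: 1
2: 0
Sum: 7 + 6 + 5 + 4 + 3 + 2 + 1 + 0 = 28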